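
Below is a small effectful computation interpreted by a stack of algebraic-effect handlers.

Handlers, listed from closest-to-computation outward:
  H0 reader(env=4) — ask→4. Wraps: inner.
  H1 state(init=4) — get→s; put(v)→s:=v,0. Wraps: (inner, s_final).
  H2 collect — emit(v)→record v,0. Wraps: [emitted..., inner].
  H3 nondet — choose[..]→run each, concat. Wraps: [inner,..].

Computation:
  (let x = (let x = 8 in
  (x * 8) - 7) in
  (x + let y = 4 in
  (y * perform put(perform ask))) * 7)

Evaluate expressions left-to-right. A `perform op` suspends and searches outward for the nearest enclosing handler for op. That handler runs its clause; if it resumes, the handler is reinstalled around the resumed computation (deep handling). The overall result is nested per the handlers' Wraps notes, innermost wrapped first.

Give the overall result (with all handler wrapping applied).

Answer: [[(399, 4)]]

Evaluation trace:
ask @ H0 ⇒ 4
put(4) @ H1 ⇒ s:=4
H0 returns 399
H1 returns (399, 4)
H2 returns [(399, 4)]
H3 returns [[(399, 4)]]
= [[(399, 4)]]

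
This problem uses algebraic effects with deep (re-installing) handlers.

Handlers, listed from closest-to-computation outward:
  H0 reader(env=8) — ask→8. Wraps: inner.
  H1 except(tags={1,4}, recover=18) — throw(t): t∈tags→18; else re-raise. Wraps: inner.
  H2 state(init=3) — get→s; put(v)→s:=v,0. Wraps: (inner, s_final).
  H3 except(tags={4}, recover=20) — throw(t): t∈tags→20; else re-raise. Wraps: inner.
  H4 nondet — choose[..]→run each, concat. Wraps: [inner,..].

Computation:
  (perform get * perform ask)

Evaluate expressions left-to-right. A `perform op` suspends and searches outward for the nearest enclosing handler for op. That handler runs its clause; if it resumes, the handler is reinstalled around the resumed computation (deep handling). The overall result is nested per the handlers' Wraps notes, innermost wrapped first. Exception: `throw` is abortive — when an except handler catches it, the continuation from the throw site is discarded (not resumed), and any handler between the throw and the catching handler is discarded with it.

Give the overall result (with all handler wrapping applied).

Working:
get @ H2 ⇒ 3
ask @ H0 ⇒ 8
H0 returns 24
H1 returns 24
H2 returns (24, 3)
H3 returns (24, 3)
H4 returns [(24, 3)]
= [(24, 3)]

Answer: [(24, 3)]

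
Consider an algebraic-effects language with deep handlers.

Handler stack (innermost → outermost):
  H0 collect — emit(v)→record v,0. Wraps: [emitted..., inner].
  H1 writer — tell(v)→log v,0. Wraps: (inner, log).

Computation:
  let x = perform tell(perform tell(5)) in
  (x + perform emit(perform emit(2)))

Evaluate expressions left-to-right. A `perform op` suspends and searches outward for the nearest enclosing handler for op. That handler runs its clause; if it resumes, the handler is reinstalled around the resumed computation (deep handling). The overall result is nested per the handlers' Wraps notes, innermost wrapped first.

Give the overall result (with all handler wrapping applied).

Working:
tell(5) @ H1 ⇒ log+=5
tell(0) @ H1 ⇒ log+=0
emit(2) @ H0 ⇒ out+=2
emit(0) @ H0 ⇒ out+=0
H0 returns [2, 0, 0]
H1 returns ([2, 0, 0], (5, 0))
= ([2, 0, 0], (5, 0))

Answer: ([2, 0, 0], (5, 0))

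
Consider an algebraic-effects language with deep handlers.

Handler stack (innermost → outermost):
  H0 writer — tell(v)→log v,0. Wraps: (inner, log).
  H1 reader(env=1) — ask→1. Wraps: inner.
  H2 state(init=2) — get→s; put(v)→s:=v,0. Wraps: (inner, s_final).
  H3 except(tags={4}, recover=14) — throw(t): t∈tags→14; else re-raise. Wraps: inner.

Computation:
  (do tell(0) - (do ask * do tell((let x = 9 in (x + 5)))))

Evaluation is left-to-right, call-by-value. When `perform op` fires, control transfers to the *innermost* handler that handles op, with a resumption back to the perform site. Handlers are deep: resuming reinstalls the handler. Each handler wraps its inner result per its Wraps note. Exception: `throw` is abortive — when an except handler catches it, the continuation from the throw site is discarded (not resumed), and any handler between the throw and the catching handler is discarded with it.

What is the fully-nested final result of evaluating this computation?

Answer: ((0, (0, 14)), 2)

Evaluation trace:
tell(0) @ H0 ⇒ log+=0
ask @ H1 ⇒ 1
tell(14) @ H0 ⇒ log+=14
H0 returns (0, (0, 14))
H1 returns (0, (0, 14))
H2 returns ((0, (0, 14)), 2)
H3 returns ((0, (0, 14)), 2)
= ((0, (0, 14)), 2)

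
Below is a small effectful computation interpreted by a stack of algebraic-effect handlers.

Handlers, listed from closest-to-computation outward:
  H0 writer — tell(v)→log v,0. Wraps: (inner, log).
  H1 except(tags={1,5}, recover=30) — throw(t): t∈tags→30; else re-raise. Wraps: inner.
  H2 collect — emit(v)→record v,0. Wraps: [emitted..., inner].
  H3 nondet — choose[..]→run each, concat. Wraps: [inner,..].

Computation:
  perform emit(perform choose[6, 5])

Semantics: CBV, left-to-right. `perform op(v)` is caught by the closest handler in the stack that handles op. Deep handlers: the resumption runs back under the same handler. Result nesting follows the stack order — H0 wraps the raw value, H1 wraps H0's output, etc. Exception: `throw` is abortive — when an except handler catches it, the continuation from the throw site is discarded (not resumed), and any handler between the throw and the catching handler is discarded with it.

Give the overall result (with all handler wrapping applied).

Working:
choose[6, 5] @ H3
  branch[0] choose=6:
    emit(6) @ H2 ⇒ out+=6
    H0 returns (0, ())
    H1 returns (0, ())
    H2 returns [6, (0, ())]
    H3 returns [[6, (0, ())]]
  branch[1] choose=5:
    emit(5) @ H2 ⇒ out+=5
    H0 returns (0, ())
    H1 returns (0, ())
    H2 returns [5, (0, ())]
    H3 returns [[5, (0, ())]]
= [[6, (0, ())], [5, (0, ())]]

Answer: [[6, (0, ())], [5, (0, ())]]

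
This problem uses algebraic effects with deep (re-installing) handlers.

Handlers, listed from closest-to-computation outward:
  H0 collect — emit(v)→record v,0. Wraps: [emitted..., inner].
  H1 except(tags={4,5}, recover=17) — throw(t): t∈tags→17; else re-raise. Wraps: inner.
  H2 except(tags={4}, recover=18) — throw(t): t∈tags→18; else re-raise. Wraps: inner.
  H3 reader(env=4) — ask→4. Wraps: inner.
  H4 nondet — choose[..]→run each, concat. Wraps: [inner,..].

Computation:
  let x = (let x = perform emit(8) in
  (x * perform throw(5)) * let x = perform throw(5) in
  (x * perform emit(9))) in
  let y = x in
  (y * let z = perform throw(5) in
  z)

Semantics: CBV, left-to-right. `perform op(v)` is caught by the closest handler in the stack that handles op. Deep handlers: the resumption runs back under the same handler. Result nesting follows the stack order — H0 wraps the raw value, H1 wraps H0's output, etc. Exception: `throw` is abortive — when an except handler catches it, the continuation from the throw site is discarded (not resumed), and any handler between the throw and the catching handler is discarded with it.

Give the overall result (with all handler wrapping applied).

Answer: [17]

Evaluation trace:
emit(8) @ H0 ⇒ out+=8
throw(5) @ H1 caught ⇒ 17
H2 returns 17
H3 returns 17
H4 returns [17]
= [17]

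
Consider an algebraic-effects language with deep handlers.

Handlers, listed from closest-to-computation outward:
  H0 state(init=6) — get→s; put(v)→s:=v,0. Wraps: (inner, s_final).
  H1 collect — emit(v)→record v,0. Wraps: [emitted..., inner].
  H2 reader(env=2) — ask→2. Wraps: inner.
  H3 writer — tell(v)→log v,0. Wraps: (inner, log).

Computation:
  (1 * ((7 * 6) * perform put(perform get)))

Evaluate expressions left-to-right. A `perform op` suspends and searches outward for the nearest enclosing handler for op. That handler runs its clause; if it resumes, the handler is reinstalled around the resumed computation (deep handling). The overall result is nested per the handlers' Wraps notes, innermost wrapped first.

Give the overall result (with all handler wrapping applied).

Answer: ([(0, 6)], ())

Working:
get @ H0 ⇒ 6
put(6) @ H0 ⇒ s:=6
H0 returns (0, 6)
H1 returns [(0, 6)]
H2 returns [(0, 6)]
H3 returns ([(0, 6)], ())
= ([(0, 6)], ())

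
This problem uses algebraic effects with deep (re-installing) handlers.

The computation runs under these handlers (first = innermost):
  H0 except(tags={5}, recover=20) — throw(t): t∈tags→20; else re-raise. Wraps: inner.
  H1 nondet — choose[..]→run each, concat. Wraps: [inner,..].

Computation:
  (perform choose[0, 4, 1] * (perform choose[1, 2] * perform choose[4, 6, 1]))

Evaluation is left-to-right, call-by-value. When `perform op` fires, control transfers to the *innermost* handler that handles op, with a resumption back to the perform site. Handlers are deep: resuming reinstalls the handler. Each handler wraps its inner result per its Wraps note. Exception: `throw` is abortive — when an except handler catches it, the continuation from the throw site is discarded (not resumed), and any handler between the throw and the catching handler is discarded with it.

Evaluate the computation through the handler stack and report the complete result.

Step-by-step:
choose[0, 4, 1] @ H1
  branch[0] choose=0:
    choose[1, 2] @ H1
      branch[0] choose=1:
        choose[4, 6, 1] @ H1
          branch[0] choose=4:
            H0 returns 0
            H1 returns [0]
          branch[1] choose=6:
            H0 returns 0
            H1 returns [0]
          branch[2] choose=1:
            H0 returns 0
            H1 returns [0]
      branch[1] choose=2:
        choose[4, 6, 1] @ H1
          branch[0] choose=4:
            H0 returns 0
            H1 returns [0]
          branch[1] choose=6:
            H0 returns 0
            H1 returns [0]
          branch[2] choose=1:
            H0 returns 0
            H1 returns [0]
  branch[1] choose=4:
    choose[1, 2] @ H1
      branch[0] choose=1:
        choose[4, 6, 1] @ H1
          branch[0] choose=4:
            H0 returns 16
            H1 returns [16]
          branch[1] choose=6:
            H0 returns 24
            H1 returns [24]
          branch[2] choose=1:
            H0 returns 4
            H1 returns [4]
      branch[1] choose=2:
        choose[4, 6, 1] @ H1
          branch[0] choose=4:
            H0 returns 32
            H1 returns [32]
          branch[1] choose=6:
            H0 returns 48
            H1 returns [48]
          branch[2] choose=1:
            H0 returns 8
            H1 returns [8]
  branch[2] choose=1:
    choose[1, 2] @ H1
      branch[0] choose=1:
        choose[4, 6, 1] @ H1
          branch[0] choose=4:
            H0 returns 4
            H1 returns [4]
          branch[1] choose=6:
            H0 returns 6
            H1 returns [6]
          branch[2] choose=1:
            H0 returns 1
            H1 returns [1]
      branch[1] choose=2:
        choose[4, 6, 1] @ H1
          branch[0] choose=4:
            H0 returns 8
            H1 returns [8]
          branch[1] choose=6:
            H0 returns 12
            H1 returns [12]
          branch[2] choose=1:
            H0 returns 2
            H1 returns [2]
= [0, 0, 0, 0, 0, 0, 16, 24, 4, 32, 48, 8, 4, 6, 1, 8, 12, 2]

Answer: [0, 0, 0, 0, 0, 0, 16, 24, 4, 32, 48, 8, 4, 6, 1, 8, 12, 2]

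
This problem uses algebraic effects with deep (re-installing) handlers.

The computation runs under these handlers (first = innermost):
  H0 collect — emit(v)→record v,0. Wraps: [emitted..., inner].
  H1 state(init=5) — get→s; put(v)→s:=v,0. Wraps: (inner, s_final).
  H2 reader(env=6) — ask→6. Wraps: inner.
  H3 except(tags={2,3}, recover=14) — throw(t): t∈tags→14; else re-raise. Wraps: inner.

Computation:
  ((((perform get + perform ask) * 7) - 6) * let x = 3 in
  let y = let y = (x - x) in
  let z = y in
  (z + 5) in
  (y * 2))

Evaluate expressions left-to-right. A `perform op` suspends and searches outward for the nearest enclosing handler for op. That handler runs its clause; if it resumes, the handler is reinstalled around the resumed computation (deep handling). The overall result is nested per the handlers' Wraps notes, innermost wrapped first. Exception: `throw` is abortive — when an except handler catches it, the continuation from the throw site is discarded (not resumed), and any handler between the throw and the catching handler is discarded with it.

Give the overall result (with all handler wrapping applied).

Answer: ([710], 5)

Evaluation trace:
get @ H1 ⇒ 5
ask @ H2 ⇒ 6
H0 returns [710]
H1 returns ([710], 5)
H2 returns ([710], 5)
H3 returns ([710], 5)
= ([710], 5)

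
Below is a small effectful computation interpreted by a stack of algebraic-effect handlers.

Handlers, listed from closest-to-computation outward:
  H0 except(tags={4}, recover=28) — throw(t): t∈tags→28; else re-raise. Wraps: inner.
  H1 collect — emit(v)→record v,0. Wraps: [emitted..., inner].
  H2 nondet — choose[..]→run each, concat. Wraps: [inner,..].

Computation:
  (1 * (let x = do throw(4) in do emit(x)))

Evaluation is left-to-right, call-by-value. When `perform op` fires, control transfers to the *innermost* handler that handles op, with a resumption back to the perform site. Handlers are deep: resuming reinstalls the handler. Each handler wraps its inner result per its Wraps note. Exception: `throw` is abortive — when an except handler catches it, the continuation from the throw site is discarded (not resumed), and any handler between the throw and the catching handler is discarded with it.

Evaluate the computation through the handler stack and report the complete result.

Answer: [[28]]

Evaluation trace:
throw(4) @ H0 caught ⇒ 28
H1 returns [28]
H2 returns [[28]]
= [[28]]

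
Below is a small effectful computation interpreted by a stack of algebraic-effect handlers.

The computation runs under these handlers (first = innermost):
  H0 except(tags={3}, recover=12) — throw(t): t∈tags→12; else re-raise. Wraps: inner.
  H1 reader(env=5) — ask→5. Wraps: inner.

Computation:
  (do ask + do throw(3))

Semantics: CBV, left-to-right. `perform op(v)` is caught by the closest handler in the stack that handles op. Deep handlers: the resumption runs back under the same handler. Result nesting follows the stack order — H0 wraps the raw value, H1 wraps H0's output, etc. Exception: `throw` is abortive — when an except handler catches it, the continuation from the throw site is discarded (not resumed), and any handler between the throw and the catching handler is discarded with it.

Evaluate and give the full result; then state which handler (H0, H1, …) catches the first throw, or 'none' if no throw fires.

Working:
ask @ H1 ⇒ 5
throw(3) @ H0 caught ⇒ 12
H1 returns 12
= 12

Answer: 12 ; first throw caught by: H0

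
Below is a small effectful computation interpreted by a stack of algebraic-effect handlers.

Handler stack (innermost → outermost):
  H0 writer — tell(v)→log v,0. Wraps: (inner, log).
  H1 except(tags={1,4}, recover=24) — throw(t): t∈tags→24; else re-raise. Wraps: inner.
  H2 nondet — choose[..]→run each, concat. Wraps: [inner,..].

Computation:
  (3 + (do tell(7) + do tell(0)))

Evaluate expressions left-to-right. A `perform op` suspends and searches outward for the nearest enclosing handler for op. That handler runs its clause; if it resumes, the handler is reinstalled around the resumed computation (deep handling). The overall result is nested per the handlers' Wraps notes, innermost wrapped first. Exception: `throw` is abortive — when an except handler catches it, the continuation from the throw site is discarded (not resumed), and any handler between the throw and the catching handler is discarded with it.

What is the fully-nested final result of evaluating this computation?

Evaluation trace:
tell(7) @ H0 ⇒ log+=7
tell(0) @ H0 ⇒ log+=0
H0 returns (3, (7, 0))
H1 returns (3, (7, 0))
H2 returns [(3, (7, 0))]
= [(3, (7, 0))]

Answer: [(3, (7, 0))]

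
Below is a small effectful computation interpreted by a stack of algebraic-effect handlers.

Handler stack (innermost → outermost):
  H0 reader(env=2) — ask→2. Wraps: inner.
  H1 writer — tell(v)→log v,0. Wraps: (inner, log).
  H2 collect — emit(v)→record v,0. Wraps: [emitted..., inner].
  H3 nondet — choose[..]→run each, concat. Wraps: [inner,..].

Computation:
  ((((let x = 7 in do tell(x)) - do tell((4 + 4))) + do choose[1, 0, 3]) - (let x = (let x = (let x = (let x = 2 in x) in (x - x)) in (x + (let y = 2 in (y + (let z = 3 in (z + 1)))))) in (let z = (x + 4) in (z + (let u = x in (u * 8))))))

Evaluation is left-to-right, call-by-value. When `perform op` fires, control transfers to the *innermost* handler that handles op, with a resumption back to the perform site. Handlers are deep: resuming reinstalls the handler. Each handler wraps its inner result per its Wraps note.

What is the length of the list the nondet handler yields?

Answer: 3

Working:
tell(7) @ H1 ⇒ log+=7
tell(8) @ H1 ⇒ log+=8
choose[1, 0, 3] @ H3
  branch[0] choose=1:
    H0 returns -57
    H1 returns (-57, (7, 8))
    H2 returns [(-57, (7, 8))]
    H3 returns [[(-57, (7, 8))]]
  branch[1] choose=0:
    H0 returns -58
    H1 returns (-58, (7, 8))
    H2 returns [(-58, (7, 8))]
    H3 returns [[(-58, (7, 8))]]
  branch[2] choose=3:
    H0 returns -55
    H1 returns (-55, (7, 8))
    H2 returns [(-55, (7, 8))]
    H3 returns [[(-55, (7, 8))]]
= [[(-57, (7, 8))], [(-58, (7, 8))], [(-55, (7, 8))]]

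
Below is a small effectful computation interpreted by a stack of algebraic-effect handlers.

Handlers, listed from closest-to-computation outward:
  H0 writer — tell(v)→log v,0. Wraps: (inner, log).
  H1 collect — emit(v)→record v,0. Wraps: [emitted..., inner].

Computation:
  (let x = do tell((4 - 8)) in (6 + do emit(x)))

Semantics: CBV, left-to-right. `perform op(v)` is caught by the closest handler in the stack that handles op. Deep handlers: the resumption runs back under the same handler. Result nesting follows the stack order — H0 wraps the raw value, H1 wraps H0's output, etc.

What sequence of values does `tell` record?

Working:
tell(-4) @ H0 ⇒ log+=-4
emit(0) @ H1 ⇒ out+=0
H0 returns (6, (-4))
H1 returns [0, (6, (-4))]
= [0, (6, (-4))]

Answer: (-4)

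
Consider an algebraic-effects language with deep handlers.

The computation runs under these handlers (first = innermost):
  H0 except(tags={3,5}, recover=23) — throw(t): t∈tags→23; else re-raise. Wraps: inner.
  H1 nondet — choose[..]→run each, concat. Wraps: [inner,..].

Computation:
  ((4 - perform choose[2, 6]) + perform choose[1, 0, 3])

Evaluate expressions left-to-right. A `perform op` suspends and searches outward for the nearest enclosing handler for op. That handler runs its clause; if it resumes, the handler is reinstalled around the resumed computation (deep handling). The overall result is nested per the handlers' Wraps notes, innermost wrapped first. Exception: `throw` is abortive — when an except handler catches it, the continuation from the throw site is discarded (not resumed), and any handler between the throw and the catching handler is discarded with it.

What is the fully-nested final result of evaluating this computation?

Step-by-step:
choose[2, 6] @ H1
  branch[0] choose=2:
    choose[1, 0, 3] @ H1
      branch[0] choose=1:
        H0 returns 3
        H1 returns [3]
      branch[1] choose=0:
        H0 returns 2
        H1 returns [2]
      branch[2] choose=3:
        H0 returns 5
        H1 returns [5]
  branch[1] choose=6:
    choose[1, 0, 3] @ H1
      branch[0] choose=1:
        H0 returns -1
        H1 returns [-1]
      branch[1] choose=0:
        H0 returns -2
        H1 returns [-2]
      branch[2] choose=3:
        H0 returns 1
        H1 returns [1]
= [3, 2, 5, -1, -2, 1]

Answer: [3, 2, 5, -1, -2, 1]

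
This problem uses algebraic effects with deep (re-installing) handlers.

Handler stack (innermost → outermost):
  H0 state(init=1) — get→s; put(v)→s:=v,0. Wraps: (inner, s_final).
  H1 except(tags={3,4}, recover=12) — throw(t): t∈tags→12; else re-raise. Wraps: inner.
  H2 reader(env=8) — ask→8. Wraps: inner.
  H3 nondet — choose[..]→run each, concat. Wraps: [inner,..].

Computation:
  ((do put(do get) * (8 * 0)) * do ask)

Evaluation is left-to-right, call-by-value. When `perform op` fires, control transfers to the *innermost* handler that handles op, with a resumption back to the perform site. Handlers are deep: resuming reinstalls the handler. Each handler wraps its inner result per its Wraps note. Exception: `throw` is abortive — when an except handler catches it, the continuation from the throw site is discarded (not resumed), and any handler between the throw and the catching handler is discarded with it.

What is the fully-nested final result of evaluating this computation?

Answer: [(0, 1)]

Working:
get @ H0 ⇒ 1
put(1) @ H0 ⇒ s:=1
ask @ H2 ⇒ 8
H0 returns (0, 1)
H1 returns (0, 1)
H2 returns (0, 1)
H3 returns [(0, 1)]
= [(0, 1)]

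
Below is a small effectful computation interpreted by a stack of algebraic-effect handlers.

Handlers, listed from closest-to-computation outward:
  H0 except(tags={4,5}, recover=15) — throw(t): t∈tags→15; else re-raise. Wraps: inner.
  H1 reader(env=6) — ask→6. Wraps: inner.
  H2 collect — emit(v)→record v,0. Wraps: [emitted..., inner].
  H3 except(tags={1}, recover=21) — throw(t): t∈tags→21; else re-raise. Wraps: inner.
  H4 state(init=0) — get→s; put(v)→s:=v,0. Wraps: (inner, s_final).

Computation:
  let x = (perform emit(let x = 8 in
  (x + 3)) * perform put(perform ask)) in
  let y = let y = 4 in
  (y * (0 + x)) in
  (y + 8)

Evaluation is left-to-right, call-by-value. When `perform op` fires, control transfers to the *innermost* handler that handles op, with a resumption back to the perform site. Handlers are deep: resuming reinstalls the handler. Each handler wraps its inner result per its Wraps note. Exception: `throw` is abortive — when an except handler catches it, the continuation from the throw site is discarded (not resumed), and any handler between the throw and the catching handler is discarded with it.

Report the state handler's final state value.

Answer: 6

Step-by-step:
emit(11) @ H2 ⇒ out+=11
ask @ H1 ⇒ 6
put(6) @ H4 ⇒ s:=6
H0 returns 8
H1 returns 8
H2 returns [11, 8]
H3 returns [11, 8]
H4 returns ([11, 8], 6)
= ([11, 8], 6)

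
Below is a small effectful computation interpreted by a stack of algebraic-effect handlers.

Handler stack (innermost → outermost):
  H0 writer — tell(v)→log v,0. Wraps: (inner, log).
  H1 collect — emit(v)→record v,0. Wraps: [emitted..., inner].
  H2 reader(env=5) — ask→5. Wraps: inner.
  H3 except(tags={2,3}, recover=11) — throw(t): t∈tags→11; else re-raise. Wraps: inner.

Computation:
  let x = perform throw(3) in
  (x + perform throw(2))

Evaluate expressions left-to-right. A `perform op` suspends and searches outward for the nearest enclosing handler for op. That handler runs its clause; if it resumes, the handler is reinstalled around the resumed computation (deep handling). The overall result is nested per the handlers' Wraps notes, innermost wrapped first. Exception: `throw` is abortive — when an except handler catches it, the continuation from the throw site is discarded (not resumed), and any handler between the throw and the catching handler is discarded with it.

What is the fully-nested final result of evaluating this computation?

Answer: 11

Working:
throw(3) @ H3 caught ⇒ 11
= 11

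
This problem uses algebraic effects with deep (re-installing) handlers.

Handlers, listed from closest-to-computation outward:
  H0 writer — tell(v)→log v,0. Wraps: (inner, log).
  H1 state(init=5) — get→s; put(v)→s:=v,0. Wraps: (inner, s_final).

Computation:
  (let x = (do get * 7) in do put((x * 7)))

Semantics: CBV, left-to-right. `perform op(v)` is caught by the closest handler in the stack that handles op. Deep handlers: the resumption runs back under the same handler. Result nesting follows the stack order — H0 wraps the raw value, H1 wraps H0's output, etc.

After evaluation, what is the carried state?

Working:
get @ H1 ⇒ 5
put(245) @ H1 ⇒ s:=245
H0 returns (0, ())
H1 returns ((0, ()), 245)
= ((0, ()), 245)

Answer: 245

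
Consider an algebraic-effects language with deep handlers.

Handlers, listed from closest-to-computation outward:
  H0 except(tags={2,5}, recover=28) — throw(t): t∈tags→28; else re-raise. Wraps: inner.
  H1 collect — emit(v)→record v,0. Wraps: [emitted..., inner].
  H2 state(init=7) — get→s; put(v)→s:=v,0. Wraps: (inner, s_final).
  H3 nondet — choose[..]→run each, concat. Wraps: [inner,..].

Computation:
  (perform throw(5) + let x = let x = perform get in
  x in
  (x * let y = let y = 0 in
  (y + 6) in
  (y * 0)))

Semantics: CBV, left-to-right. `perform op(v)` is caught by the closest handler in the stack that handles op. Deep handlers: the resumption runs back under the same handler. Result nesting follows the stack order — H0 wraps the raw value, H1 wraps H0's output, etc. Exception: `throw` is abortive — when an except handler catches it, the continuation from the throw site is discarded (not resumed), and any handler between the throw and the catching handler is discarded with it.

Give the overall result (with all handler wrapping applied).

Answer: [([28], 7)]

Evaluation trace:
throw(5) @ H0 caught ⇒ 28
H1 returns [28]
H2 returns ([28], 7)
H3 returns [([28], 7)]
= [([28], 7)]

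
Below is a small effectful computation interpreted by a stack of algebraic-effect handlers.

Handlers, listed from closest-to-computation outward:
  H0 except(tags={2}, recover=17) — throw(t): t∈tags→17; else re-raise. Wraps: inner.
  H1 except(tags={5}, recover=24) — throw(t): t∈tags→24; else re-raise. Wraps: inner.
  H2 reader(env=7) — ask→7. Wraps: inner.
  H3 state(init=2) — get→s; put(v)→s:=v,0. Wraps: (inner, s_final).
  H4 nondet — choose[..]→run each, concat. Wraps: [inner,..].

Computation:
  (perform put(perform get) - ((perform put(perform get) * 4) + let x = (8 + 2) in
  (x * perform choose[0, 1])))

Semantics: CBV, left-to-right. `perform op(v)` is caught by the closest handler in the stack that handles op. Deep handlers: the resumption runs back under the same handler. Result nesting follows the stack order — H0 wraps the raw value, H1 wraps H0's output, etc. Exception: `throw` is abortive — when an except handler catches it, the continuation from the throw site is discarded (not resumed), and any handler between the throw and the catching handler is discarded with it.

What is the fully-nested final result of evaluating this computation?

Evaluation trace:
get @ H3 ⇒ 2
put(2) @ H3 ⇒ s:=2
get @ H3 ⇒ 2
put(2) @ H3 ⇒ s:=2
choose[0, 1] @ H4
  branch[0] choose=0:
    H0 returns 0
    H1 returns 0
    H2 returns 0
    H3 returns (0, 2)
    H4 returns [(0, 2)]
  branch[1] choose=1:
    H0 returns -10
    H1 returns -10
    H2 returns -10
    H3 returns (-10, 2)
    H4 returns [(-10, 2)]
= [(0, 2), (-10, 2)]

Answer: [(0, 2), (-10, 2)]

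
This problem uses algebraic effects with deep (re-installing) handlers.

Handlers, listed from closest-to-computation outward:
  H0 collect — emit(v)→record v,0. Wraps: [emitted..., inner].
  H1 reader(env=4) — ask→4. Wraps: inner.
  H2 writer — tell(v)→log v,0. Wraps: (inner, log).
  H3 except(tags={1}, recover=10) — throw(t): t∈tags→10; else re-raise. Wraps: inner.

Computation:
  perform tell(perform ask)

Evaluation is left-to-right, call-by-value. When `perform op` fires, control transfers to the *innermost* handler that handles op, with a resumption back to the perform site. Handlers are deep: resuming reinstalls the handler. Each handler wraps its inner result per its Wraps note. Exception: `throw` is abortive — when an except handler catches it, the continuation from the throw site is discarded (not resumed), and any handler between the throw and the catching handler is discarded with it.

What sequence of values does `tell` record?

Answer: (4)

Step-by-step:
ask @ H1 ⇒ 4
tell(4) @ H2 ⇒ log+=4
H0 returns [0]
H1 returns [0]
H2 returns ([0], (4))
H3 returns ([0], (4))
= ([0], (4))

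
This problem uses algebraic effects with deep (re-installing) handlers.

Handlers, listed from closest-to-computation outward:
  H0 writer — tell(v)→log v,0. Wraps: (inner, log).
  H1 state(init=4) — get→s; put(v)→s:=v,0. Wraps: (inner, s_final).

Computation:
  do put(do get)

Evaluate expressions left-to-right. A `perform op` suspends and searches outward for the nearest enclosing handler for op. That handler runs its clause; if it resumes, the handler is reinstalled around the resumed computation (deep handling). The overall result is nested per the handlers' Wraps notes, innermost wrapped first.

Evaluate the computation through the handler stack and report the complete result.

Step-by-step:
get @ H1 ⇒ 4
put(4) @ H1 ⇒ s:=4
H0 returns (0, ())
H1 returns ((0, ()), 4)
= ((0, ()), 4)

Answer: ((0, ()), 4)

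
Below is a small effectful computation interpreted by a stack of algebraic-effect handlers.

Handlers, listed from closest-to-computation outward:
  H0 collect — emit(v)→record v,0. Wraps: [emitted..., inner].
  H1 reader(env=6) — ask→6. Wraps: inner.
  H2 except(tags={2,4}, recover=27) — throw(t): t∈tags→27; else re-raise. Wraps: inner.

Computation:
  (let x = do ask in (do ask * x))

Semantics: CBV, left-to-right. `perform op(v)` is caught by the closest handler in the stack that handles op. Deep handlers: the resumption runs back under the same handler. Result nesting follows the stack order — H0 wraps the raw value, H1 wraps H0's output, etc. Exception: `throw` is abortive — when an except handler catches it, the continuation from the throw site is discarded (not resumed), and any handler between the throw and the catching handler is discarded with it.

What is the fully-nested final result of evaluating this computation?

Answer: [36]

Working:
ask @ H1 ⇒ 6
ask @ H1 ⇒ 6
H0 returns [36]
H1 returns [36]
H2 returns [36]
= [36]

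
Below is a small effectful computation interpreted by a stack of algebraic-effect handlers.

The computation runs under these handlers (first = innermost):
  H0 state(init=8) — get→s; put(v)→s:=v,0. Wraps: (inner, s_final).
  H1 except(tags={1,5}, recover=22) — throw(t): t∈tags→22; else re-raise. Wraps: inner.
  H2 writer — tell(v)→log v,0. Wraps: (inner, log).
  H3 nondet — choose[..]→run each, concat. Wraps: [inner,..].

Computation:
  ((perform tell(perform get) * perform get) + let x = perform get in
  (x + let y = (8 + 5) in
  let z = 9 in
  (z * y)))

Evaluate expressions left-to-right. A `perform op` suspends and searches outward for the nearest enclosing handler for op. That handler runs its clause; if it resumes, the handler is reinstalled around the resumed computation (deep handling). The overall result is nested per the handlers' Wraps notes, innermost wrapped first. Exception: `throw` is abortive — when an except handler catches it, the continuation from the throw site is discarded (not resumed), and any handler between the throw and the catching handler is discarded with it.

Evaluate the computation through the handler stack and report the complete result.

Answer: [((125, 8), (8))]

Working:
get @ H0 ⇒ 8
tell(8) @ H2 ⇒ log+=8
get @ H0 ⇒ 8
get @ H0 ⇒ 8
H0 returns (125, 8)
H1 returns (125, 8)
H2 returns ((125, 8), (8))
H3 returns [((125, 8), (8))]
= [((125, 8), (8))]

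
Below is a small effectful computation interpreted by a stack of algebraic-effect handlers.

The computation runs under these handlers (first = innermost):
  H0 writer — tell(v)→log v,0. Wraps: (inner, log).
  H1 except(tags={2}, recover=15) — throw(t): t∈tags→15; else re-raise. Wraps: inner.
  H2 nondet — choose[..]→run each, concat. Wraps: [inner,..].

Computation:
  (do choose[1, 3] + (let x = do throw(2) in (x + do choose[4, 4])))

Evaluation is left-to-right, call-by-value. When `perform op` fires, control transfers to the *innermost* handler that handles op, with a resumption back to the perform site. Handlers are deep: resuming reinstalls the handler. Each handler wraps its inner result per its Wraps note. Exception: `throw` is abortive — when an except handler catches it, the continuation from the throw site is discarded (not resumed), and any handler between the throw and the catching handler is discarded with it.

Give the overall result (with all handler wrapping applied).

Evaluation trace:
choose[1, 3] @ H2
  branch[0] choose=1:
    throw(2) @ H1 caught ⇒ 15
    H2 returns [15]
  branch[1] choose=3:
    throw(2) @ H1 caught ⇒ 15
    H2 returns [15]
= [15, 15]

Answer: [15, 15]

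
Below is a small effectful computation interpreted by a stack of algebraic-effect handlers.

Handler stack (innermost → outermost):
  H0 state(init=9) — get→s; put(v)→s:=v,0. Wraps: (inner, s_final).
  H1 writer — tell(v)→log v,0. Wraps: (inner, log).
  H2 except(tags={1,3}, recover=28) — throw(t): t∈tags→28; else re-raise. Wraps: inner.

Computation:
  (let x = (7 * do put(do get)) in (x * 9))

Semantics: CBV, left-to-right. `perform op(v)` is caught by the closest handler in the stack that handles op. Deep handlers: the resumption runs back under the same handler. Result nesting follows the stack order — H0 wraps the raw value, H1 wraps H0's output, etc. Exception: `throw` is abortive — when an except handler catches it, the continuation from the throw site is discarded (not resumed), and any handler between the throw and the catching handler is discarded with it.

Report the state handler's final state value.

Step-by-step:
get @ H0 ⇒ 9
put(9) @ H0 ⇒ s:=9
H0 returns (0, 9)
H1 returns ((0, 9), ())
H2 returns ((0, 9), ())
= ((0, 9), ())

Answer: 9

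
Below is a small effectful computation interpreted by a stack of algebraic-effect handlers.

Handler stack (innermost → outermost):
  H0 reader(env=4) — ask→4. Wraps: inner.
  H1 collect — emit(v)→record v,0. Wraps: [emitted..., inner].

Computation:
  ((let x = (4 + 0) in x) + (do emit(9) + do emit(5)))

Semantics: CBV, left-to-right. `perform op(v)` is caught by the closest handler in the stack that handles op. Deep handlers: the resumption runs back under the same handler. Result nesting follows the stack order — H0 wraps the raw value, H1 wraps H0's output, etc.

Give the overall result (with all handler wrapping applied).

Step-by-step:
emit(9) @ H1 ⇒ out+=9
emit(5) @ H1 ⇒ out+=5
H0 returns 4
H1 returns [9, 5, 4]
= [9, 5, 4]

Answer: [9, 5, 4]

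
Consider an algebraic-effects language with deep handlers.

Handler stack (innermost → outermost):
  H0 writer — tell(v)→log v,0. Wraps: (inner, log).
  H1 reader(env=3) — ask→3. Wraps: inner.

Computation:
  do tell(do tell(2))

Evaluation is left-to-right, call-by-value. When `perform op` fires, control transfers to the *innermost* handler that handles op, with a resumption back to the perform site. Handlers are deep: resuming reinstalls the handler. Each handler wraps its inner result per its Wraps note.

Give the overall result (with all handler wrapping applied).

Answer: (0, (2, 0))

Step-by-step:
tell(2) @ H0 ⇒ log+=2
tell(0) @ H0 ⇒ log+=0
H0 returns (0, (2, 0))
H1 returns (0, (2, 0))
= (0, (2, 0))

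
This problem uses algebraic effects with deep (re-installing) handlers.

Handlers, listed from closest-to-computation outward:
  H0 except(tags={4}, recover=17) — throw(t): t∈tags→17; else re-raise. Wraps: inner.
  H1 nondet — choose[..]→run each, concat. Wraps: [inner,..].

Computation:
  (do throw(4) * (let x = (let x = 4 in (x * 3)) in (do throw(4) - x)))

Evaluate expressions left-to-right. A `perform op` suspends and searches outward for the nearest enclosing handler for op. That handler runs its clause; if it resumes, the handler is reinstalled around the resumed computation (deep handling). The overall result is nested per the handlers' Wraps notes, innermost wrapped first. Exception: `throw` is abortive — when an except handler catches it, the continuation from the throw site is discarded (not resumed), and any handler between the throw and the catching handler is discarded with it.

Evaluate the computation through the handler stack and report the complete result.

Working:
throw(4) @ H0 caught ⇒ 17
H1 returns [17]
= [17]

Answer: [17]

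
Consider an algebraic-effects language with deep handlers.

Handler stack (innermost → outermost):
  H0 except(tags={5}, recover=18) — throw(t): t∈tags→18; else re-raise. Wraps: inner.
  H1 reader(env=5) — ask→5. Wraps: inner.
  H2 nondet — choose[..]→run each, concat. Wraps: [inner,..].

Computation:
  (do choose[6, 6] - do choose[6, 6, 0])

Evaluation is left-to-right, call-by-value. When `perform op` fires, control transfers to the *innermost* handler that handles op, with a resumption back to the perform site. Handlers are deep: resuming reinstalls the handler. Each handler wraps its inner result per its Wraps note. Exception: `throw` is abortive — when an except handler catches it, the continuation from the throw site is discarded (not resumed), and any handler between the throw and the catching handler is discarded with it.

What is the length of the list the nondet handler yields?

Answer: 6

Step-by-step:
choose[6, 6] @ H2
  branch[0] choose=6:
    choose[6, 6, 0] @ H2
      branch[0] choose=6:
        H0 returns 0
        H1 returns 0
        H2 returns [0]
      branch[1] choose=6:
        H0 returns 0
        H1 returns 0
        H2 returns [0]
      branch[2] choose=0:
        H0 returns 6
        H1 returns 6
        H2 returns [6]
  branch[1] choose=6:
    choose[6, 6, 0] @ H2
      branch[0] choose=6:
        H0 returns 0
        H1 returns 0
        H2 returns [0]
      branch[1] choose=6:
        H0 returns 0
        H1 returns 0
        H2 returns [0]
      branch[2] choose=0:
        H0 returns 6
        H1 returns 6
        H2 returns [6]
= [0, 0, 6, 0, 0, 6]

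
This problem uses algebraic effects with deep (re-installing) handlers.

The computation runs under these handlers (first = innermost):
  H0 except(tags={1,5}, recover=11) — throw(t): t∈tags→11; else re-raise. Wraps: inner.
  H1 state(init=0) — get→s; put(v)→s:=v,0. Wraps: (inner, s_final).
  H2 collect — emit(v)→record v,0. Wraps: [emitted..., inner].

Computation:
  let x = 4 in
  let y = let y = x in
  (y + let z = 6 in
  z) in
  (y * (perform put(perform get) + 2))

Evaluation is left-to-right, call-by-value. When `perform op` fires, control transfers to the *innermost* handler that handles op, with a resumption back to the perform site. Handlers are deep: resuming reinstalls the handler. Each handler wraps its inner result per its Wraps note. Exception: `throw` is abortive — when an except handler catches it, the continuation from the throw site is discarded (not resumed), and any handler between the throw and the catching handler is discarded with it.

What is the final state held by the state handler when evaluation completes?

Evaluation trace:
get @ H1 ⇒ 0
put(0) @ H1 ⇒ s:=0
H0 returns 20
H1 returns (20, 0)
H2 returns [(20, 0)]
= [(20, 0)]

Answer: 0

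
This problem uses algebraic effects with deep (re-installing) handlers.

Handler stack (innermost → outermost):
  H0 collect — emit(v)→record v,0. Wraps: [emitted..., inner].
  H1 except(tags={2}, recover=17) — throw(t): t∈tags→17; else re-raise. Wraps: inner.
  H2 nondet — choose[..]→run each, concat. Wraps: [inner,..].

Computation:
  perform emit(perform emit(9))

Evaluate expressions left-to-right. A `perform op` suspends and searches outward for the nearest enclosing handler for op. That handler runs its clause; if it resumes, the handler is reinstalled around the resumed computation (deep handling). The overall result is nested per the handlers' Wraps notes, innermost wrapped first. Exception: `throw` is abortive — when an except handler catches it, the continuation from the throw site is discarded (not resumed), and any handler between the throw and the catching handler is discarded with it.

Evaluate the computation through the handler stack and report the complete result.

Answer: [[9, 0, 0]]

Evaluation trace:
emit(9) @ H0 ⇒ out+=9
emit(0) @ H0 ⇒ out+=0
H0 returns [9, 0, 0]
H1 returns [9, 0, 0]
H2 returns [[9, 0, 0]]
= [[9, 0, 0]]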